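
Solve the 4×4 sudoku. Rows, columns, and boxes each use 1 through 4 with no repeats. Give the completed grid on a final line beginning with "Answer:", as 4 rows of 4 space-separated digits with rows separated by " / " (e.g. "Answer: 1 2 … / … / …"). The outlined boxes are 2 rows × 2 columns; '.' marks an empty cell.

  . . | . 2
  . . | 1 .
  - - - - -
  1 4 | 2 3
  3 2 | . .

Step 1. [r2c4∈{4}] r2c4 is down to just 4, so r2c4=4.
Step 2. [r2c2∈{3}] nothing but 3 survives at r2c2, so r2c2=3.
Step 3. [r4c3∈{4}] only 4 remains possible at r4c3, so r4c3=4.
Step 4. [r1c2∈{1}] nothing but 1 survives at r1c2 ⇒ r1c2=1.
Step 5. [r1c1∈{4}] r1c1 is down to just 4. So r1c1=4.
Step 6. [r2c1∈{2}] r2c1's peers cover all but 2, so r2c1=2.
Step 7. [r4c4∈{1}] only 1 remains possible at r4c4. So r4c4=1.
Step 8. [r1c3∈{3}] r1c3's peers cover all but 3 ⇒ r1c3=3.

Answer: 4 1 3 2 / 2 3 1 4 / 1 4 2 3 / 3 2 4 1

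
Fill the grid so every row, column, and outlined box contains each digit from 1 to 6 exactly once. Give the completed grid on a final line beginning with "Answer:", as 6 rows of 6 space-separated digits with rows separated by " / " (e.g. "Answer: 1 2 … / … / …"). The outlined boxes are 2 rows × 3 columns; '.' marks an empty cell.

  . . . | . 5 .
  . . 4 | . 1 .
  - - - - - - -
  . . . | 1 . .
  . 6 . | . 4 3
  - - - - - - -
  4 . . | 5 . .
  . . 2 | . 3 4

Step 1. [r4c4∈{2}] r4c4 has the single candidate 2, so r4c4=2.
Step 2. [r6c4∈{6}] r6c4 is down to just 6. So r6c4=6.
Step 3. [r3c6∈{5,6}] 5 has one home in col 6: r3c6. So r3c6=5.
Step 4. [r3c3∈{3}] only 3 remains possible at r3c3 ⇒ r3c3=3.
Step 5. [r5c2∈{1,3}] r5c2 is the only open cell in row 5 admitting 3 ⇒ r5c2=3.
Step 6. [r3c1∈{2}] nothing but 2 survives at r3c1, so r3c1=2.
Step 7. [r2c4∈{3}] r2c4 is down to just 3, so r2c4=3.
Step 8. [r5c3∈{1,6}] 6 has one home in row 5: r5c3 ⇒ r5c3=6.
Step 9. [r1c3∈{1}] only 1 remains possible at r1c3 ⇒ r1c3=1.
Step 10. [r4c1∈{1,5}] across row 4, 1 lands solely at r4c1. So r4c1=1.
Step 11. [r6c1∈{5}] r6c1 has the single candidate 5. So r6c1=5.
Step 12. [r2c1∈{6}] r2c1's peers cover all but 6. So r2c1=6.
Step 13. [r2c6∈{2}] r2c6 has the single candidate 2. So r2c6=2.
Step 14. [r1c1∈{3}] nothing but 3 survives at r1c1 ⇒ r1c1=3.
Step 15. [r2c2∈{5}] nothing but 5 survives at r2c2. So r2c2=5.
Step 16. [r1c4∈{4}] nothing but 4 survives at r1c4 ⇒ r1c4=4.
Step 17. [r3c5∈{6}] r3c5 has the single candidate 6. So r3c5=6.
Step 18. [r4c3∈{5}] r4c3 has the single candidate 5. So r4c3=5.
Step 19. [r5c5∈{2}] r5c5 is down to just 2. So r5c5=2.
Step 20. [r5c6∈{1}] r5c6's peers cover all but 1. So r5c6=1.
Step 21. [r1c6∈{6}] only 6 remains possible at r1c6 ⇒ r1c6=6.
Step 22. [r6c2∈{1}] r6c2 is down to just 1. So r6c2=1.
Step 23. [r3c2∈{4}] r3c2 has the single candidate 4. So r3c2=4.
Step 24. [r1c2∈{2}] only 2 remains possible at r1c2 ⇒ r1c2=2.

Answer: 3 2 1 4 5 6 / 6 5 4 3 1 2 / 2 4 3 1 6 5 / 1 6 5 2 4 3 / 4 3 6 5 2 1 / 5 1 2 6 3 4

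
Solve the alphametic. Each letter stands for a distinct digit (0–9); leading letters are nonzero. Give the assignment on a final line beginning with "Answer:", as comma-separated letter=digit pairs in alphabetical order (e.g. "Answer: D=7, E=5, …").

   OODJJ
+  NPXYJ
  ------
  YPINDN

Step 1. [col 1: J + J ≡ N (mod 10)] several values work for J in column 1 (J + J ≡ N (mod 10), carry-in 0); try J=7 ⇒ J=7.
Step 2. [Y] the sum has 6 digits but both addends have 5; that extra leading digit Y is the final carry, namely 1. So Y=1.
Step 3. [col 1: J + J ≡ N (mod 10)] column 1 reads J+J+carry(0)=N with J=7; with digits 1,7 already taken and all letters distinct, the only value for N is 4 ⇒ N=4.
Step 4. [col 2: J + Y ≡ D (mod 10)] in column 2 we have J+Y≡D with carry-in 1; given J=7, Y=1 and digits 1,4,7 already taken and all letters distinct, that pins D to 9. So D=9.
Step 5. [col 3: D + X ≡ N (mod 10)] in column 3 we have D+X≡N with carry-in 0; given D=9, N=4 and digits 1,4,7,9 already taken and all letters distinct, that pins X to 5, so X=5.
Step 6. [col 4: O + P ≡ I (mod 10)] no forcing yet in column 4 (carry-in 1); P=3 is free and consistent — try it ⇒ P=3.
Step 7. [col 4: O + P ≡ I (mod 10)] O=8 is one option consistent with column 4 (O + P ≡ I (mod 10), carry-in 1) — take it ⇒ O=8.
Step 8. [col 4: O + P ≡ I (mod 10)] column 4 reads O+P+carry(1)=I with O=8, P=3; with digits 1,3,4,5,7,8,9 already taken and all letters distinct, the only value for I is 2, so I=2.

Answer: D=9, I=2, J=7, N=4, O=8, P=3, X=5, Y=1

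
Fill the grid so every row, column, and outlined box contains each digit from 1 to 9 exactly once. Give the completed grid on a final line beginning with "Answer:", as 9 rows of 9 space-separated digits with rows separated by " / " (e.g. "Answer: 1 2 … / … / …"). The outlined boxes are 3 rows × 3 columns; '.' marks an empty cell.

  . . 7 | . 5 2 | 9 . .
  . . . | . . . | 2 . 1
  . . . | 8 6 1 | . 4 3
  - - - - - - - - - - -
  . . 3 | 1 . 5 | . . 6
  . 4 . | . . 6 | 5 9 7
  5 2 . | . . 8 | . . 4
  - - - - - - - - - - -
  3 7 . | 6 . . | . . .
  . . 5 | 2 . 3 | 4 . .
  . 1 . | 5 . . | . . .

Step 1. [r1c9∈{8}] nothing but 8 survives at r1c9, so r1c9=8.
Step 2. [r9c7∈{3,6,7,8}] in col 7, 6 fits only at r9c7. So r9c7=6.
Step 3. [r4c5∈{2,4,7,9}] 4 has one home in row 4: r4c5 ⇒ r4c5=4.
Step 4. [r8c9∈{9}] r8c9 has the single candidate 9, so r8c9=9.
Step 5. [r5c4∈{3}] r5c4 is down to just 3, so r5c4=3.
Step 6. [r9c9∈{2}] r9c9 is down to just 2 ⇒ r9c9=2.
Step 7. [r4c7∈{8}] r4c7's peers cover all but 8 ⇒ r4c7=8.
Step 8. [r2c8∈{5,6,7}] box 3 places 5 nowhere but r2c8, so r2c8=5.
Step 9. [r7c3∈{2,4,8,9}] 2 has one home in row 7: r7c3. So r7c3=2.
Step 10. [r3c3∈{9}] only 9 remains possible at r3c3, so r3c3=9.
Step 11. [r9c1∈{4,8,9}] r9c1 is the only open cell in box 7 admitting 9. So r9c1=9.
Step 12. [r7c7∈{1}] only 1 remains possible at r7c7 ⇒ r7c7=1.
Step 13. [r2c5∈{3,7,9}] r2c5 is the only open cell in col 5 admitting 3 ⇒ r2c5=3.
Step 14. [r7c6∈{4,9}] r7c6 is the only open cell in row 7 admitting 4, so r7c6=4.
Step 15. [r9c6∈{7}] nothing but 7 survives at r9c6, so r9c6=7.
Step 16. [r9c5∈{8}] only 8 remains possible at r9c5, so r9c5=8.
Step 17. [r1c1∈{1,4,6}] in row 1, 1 fits only at r1c1, so r1c1=1.
Step 18. [r2c1∈{4,6,8}] col 1 places 4 nowhere but r2c1 ⇒ r2c1=4.
Step 19. [r8c1∈{6,8}] col 1 places 6 nowhere but r8c1, so r8c1=6.
Step 20. [r6c8∈{1,3}] r6c8 is the only open cell in col 8 admitting 1 ⇒ r6c8=1.
Step 21. [r8c2∈{8}] r8c2's peers cover all but 8. So r8c2=8.
Step 22. [r2c2∈{6}] r2c2 has the single candidate 6 ⇒ r2c2=6.
Step 23. [r2c4∈{7,9}] row 2 places 7 nowhere but r2c4 ⇒ r2c4=7.
Step 24. [r7c5∈{9}] r7c5's peers cover all but 9, so r7c5=9.
Step 25. [r2c3∈{8}] r2c3 is down to just 8, so r2c3=8.
Step 26. [r6c3∈{6}] only 6 remains possible at r6c3. So r6c3=6.
Step 27. [r8c5∈{1}] r8c5 is down to just 1 ⇒ r8c5=1.
Step 28. [r4c2∈{9}] only 9 remains possible at r4c2 ⇒ r4c2=9.
Step 29. [r5c1∈{8}] only 8 remains possible at r5c1, so r5c1=8.
Step 30. [r6c4∈{9}] only 9 remains possible at r6c4. So r6c4=9.
Step 31. [r5c3∈{1}] only 1 remains possible at r5c3, so r5c3=1.
Step 32. [r4c8∈{2}] only 2 remains possible at r4c8 ⇒ r4c8=2.
Step 33. [r1c4∈{4}] nothing but 4 survives at r1c4 ⇒ r1c4=4.
Step 34. [r5c5∈{2}] r5c5's peers cover all but 2, so r5c5=2.
Step 35. [r7c9∈{5}] r7c9 has the single candidate 5. So r7c9=5.
Step 36. [r6c5∈{7}] only 7 remains possible at r6c5, so r6c5=7.
Step 37. [r3c2∈{5}] r3c2 has the single candidate 5, so r3c2=5.
Step 38. [r9c3∈{4}] only 4 remains possible at r9c3, so r9c3=4.
Step 39. [r1c2∈{3}] r1c2 is down to just 3, so r1c2=3.
Step 40. [r8c8∈{7}] nothing but 7 survives at r8c8. So r8c8=7.
Step 41. [r3c1∈{2}] r3c1 is down to just 2 ⇒ r3c1=2.
Step 42. [r2c6∈{9}] r2c6's peers cover all but 9. So r2c6=9.
Step 43. [r4c1∈{7}] r4c1's peers cover all but 7 ⇒ r4c1=7.
Step 44. [r7c8∈{8}] r7c8 is down to just 8, so r7c8=8.
Step 45. [r6c7∈{3}] only 3 remains possible at r6c7. So r6c7=3.
Step 46. [r1c8∈{6}] r1c8 has the single candidate 6, so r1c8=6.
Step 47. [r9c8∈{3}] r9c8 has the single candidate 3, so r9c8=3.
Step 48. [r3c7∈{7}] r3c7 has the single candidate 7 ⇒ r3c7=7.

Answer: 1 3 7 4 5 2 9 6 8 / 4 6 8 7 3 9 2 5 1 / 2 5 9 8 6 1 7 4 3 / 7 9 3 1 4 5 8 2 6 / 8 4 1 3 2 6 5 9 7 / 5 2 6 9 7 8 3 1 4 / 3 7 2 6 9 4 1 8 5 / 6 8 5 2 1 3 4 7 9 / 9 1 4 5 8 7 6 3 2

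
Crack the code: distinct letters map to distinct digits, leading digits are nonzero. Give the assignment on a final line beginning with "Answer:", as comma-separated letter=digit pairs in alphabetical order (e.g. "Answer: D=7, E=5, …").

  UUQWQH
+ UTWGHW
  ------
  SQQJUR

Step 1. [col 1: H + W ≡ R (mod 10)] column 1 (H + W ≡ R (mod 10), carry-in 0) doesn't pin H yet; pick H=2 and continue ⇒ H=2.
Step 2. [col 1: H + W ≡ R (mod 10)] no forcing yet in column 1 (carry-in 0); W=9 is free and consistent — try it. So W=9.
Step 3. [col 1: H + W ≡ R (mod 10)] column 1 reads H+W+carry(0)=R with H=2, W=9; with digits 2,9 already taken and all letters distinct, the only value for R is 1. So R=1.
Step 4. [col 2: Q + H ≡ U (mod 10)] no forcing yet in column 2 (carry-in 1); Q=0 is free and consistent — try it, so Q=0.
Step 5. [col 2: Q + H ≡ U (mod 10)] column 2 reads Q+H+carry(1)=U with Q=0, H=2; with digits 0,1,2,9 already taken and all letters distinct, the only value for U is 3 ⇒ U=3.
Step 6. [col 3: W + G ≡ J (mod 10)] several values work for G in column 3 (W + G ≡ J (mod 10), carry-in 0); try G=5 ⇒ G=5.
Step 7. [col 3: W + G ≡ J (mod 10)] in column 3 we have W+G≡J with carry-in 0; given W=9, G=5 and digits 0,1,2,3,5,9 already taken and all letters distinct, that pins J to 4 ⇒ J=4.
Step 8. [col 5: U + T ≡ Q (mod 10)] column 5 reads U+T+carry(1)=Q with U=3, Q=0; with digits 0,1,2,3,4,5,9 already taken and all letters distinct, the only value for T is 6 ⇒ T=6.
Step 9. [col 6: U + U ≡ S (mod 10)] column 6 reads U+U+carry(1)=S with U=3; with digits 0,1,2,3,4,5,6,9 already taken and all letters distinct, the only value for S is 7, so S=7.

Answer: G=5, H=2, J=4, Q=0, R=1, S=7, T=6, U=3, W=9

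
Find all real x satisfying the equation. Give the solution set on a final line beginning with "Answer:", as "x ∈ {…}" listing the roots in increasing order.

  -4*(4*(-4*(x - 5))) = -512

Step 1. [-4*(4*(-4*(x - 5))) = -512] divide by the outer -4 ⇒ div: 4*(-4*(x - 5)) = 128.
Step 2. [4*(-4*(x - 5)) = 128] LHS = 4·(…); ÷4 both sides. So div: -4*(x - 5) = 32.
Step 3. [-4*(x - 5) = 32] LHS = -4·(…); ÷-4 both sides, so div: x - 5 = -8.
Step 4. [x - 5 = -8] the outer -5 inverts by adding 5, so sub: x = -3.

Answer: x ∈ {-3}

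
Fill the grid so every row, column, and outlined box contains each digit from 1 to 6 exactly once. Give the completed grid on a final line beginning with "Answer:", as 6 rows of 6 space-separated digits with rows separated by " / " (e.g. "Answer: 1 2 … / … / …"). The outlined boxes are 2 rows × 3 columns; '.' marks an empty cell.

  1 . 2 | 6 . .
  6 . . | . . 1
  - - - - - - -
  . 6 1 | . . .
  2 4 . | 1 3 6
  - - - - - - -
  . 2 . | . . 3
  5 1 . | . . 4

Step 1. [r2c3∈{3,4,5}] r2c3 is the only open cell in box 1 admitting 4 ⇒ r2c3=4.
Step 2. [r1c6∈{5}] r1c6 has the single candidate 5. So r1c6=5.
Step 3. [r3c4∈{2,4,5}] col 4 places 4 nowhere but r3c4, so r3c4=4.
Step 4. [r2c5∈{2}] r2c5 has the single candidate 2. So r2c5=2.
Step 5. [r5c5∈{1,5,6}] 1 has one home in row 5: r5c5. So r5c5=1.
Step 6. [r2c4∈{3}] r2c4 is down to just 3. So r2c4=3.
Step 7. [r6c3∈{3,6}] row 6 places 3 nowhere but r6c3 ⇒ r6c3=3.
Step 8. [r1c5∈{4}] r1c5 is down to just 4. So r1c5=4.
Step 9. [r3c1∈{3}] nothing but 3 survives at r3c1 ⇒ r3c1=3.
Step 10. [r3c6∈{2}] r3c6 is down to just 2. So r3c6=2.
Step 11. [r1c2∈{3}] r1c2 has the single candidate 3 ⇒ r1c2=3.
Step 12. [r6c5∈{6}] r6c5's peers cover all but 6 ⇒ r6c5=6.
Step 13. [r4c3∈{5}] nothing but 5 survives at r4c3. So r4c3=5.
Step 14. [r5c4∈{5}] r5c4's peers cover all but 5. So r5c4=5.
Step 15. [r6c4∈{2}] r6c4 is down to just 2 ⇒ r6c4=2.
Step 16. [r5c1∈{4}] r5c1's peers cover all but 4, so r5c1=4.
Step 17. [r2c2∈{5}] nothing but 5 survives at r2c2, so r2c2=5.
Step 18. [r3c5∈{5}] r3c5 has the single candidate 5. So r3c5=5.
Step 19. [r5c3∈{6}] r5c3's peers cover all but 6 ⇒ r5c3=6.

Answer: 1 3 2 6 4 5 / 6 5 4 3 2 1 / 3 6 1 4 5 2 / 2 4 5 1 3 6 / 4 2 6 5 1 3 / 5 1 3 2 6 4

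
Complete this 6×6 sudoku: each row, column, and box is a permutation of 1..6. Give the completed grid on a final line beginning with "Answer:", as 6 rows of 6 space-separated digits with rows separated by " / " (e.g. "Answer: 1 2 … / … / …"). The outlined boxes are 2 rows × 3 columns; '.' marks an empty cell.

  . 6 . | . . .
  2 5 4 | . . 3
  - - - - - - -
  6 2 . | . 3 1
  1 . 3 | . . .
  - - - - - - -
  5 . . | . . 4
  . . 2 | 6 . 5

Step 1. [r6c5∈{1}] r6c5 has the single candidate 1 ⇒ r6c5=1.
Step 2. [r3c4∈{4,5}] across row 3, 4 lands solely at r3c4. So r3c4=4.
Step 3. [r5c5∈{2}] r5c5 is down to just 2, so r5c5=2.
Step 4. [r6c1∈{3,4}] 4 has one home in col 1: r6c1, so r6c1=4.
Step 5. [r1c6∈{2}] r1c6 has the single candidate 2 ⇒ r1c6=2.
Step 6. [r1c3∈{1}] r1c3's peers cover all but 1. So r1c3=1.
Step 7. [r1c4∈{5}] r1c4's peers cover all but 5 ⇒ r1c4=5.
Step 8. [r2c5∈{6}] r2c5's peers cover all but 6, so r2c5=6.
Step 9. [r5c2∈{1,3}] 1 has one home in row 5: r5c2 ⇒ r5c2=1.
Step 10. [r2c4∈{1}] nothing but 1 survives at r2c4 ⇒ r2c4=1.
Step 11. [r4c6∈{6}] nothing but 6 survives at r4c6. So r4c6=6.
Step 12. [r5c4∈{3}] nothing but 3 survives at r5c4 ⇒ r5c4=3.
Step 13. [r5c3∈{6}] r5c3 has the single candidate 6, so r5c3=6.
Step 14. [r4c5∈{5}] nothing but 5 survives at r4c5 ⇒ r4c5=5.
Step 15. [r3c3∈{5}] only 5 remains possible at r3c3 ⇒ r3c3=5.
Step 16. [r1c1∈{3}] r1c1 has the single candidate 3, so r1c1=3.
Step 17. [r4c4∈{2}] r4c4's peers cover all but 2, so r4c4=2.
Step 18. [r6c2∈{3}] r6c2's peers cover all but 3. So r6c2=3.
Step 19. [r4c2∈{4}] only 4 remains possible at r4c2, so r4c2=4.
Step 20. [r1c5∈{4}] r1c5's peers cover all but 4, so r1c5=4.

Answer: 3 6 1 5 4 2 / 2 5 4 1 6 3 / 6 2 5 4 3 1 / 1 4 3 2 5 6 / 5 1 6 3 2 4 / 4 3 2 6 1 5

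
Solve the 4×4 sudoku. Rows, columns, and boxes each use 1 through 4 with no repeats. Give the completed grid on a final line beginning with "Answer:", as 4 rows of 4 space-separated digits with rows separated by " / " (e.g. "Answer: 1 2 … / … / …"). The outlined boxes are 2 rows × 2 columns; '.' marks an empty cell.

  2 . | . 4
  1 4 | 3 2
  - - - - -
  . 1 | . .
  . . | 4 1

Step 1. [r4c1∈{3}] r4c1 has the single candidate 3, so r4c1=3.
Step 2. [r3c4∈{3}] r3c4 is down to just 3, so r3c4=3.
Step 3. [r3c3∈{2}] only 2 remains possible at r3c3, so r3c3=2.
Step 4. [r4c2∈{2}] r4c2's peers cover all but 2, so r4c2=2.
Step 5. [r1c2∈{3}] r1c2 is down to just 3 ⇒ r1c2=3.
Step 6. [r1c3∈{1}] r1c3's peers cover all but 1 ⇒ r1c3=1.
Step 7. [r3c1∈{4}] r3c1's peers cover all but 4, so r3c1=4.

Answer: 2 3 1 4 / 1 4 3 2 / 4 1 2 3 / 3 2 4 1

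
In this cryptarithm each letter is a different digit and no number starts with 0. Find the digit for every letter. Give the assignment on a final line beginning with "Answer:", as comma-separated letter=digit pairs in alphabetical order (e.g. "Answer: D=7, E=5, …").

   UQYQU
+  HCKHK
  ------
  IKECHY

Step 1. [col 1: U + K ≡ Y (mod 10)] K=4 is one option consistent with column 1 (U + K ≡ Y (mod 10), carry-in 0) — take it, so K=4.
Step 2. [col 1: U + K ≡ Y (mod 10)] column 1 (U + K ≡ Y (mod 10), carry-in 0) doesn't pin U yet; pick U=8 and continue, so U=8.
Step 3. [col 1: U + K ≡ Y (mod 10)] in column 1 we have U+K≡Y with carry-in 0; given U=8, K=4 and digits 4,8 already taken and all letters distinct, that pins Y to 2. So Y=2.
Step 4. [col 2: Q + H ≡ H (mod 10)] in column 2 we have Q+H≡H with carry-in 1; given nothing yet and digits 2,4,8 already taken and all letters distinct, that pins Q to 9 ⇒ Q=9.
Step 5. [col 2: Q + H ≡ H (mod 10)] H=5 is one option consistent with column 2 (Q + H ≡ H (mod 10), carry-in 1) — take it, so H=5.
Step 6. [I] I is the leading digit of a 6-digit sum of two 5-digit numbers; the final carry is exactly 1. So I=1.
Step 7. [col 3: Y + K ≡ C (mod 10)] column 3 reads Y+K+carry(1)=C with Y=2, K=4; with digits 1,2,4,5,8,9 already taken and all letters distinct, the only value for C is 7, so C=7.
Step 8. [col 4: Q + C ≡ E (mod 10)] column 4: given Q=9, C=7, carry-in 0, and digits 1,2,4,5,7,8,9 already taken and all letters distinct, Q+C≡E (mod 10) forces E=6 ⇒ E=6.

Answer: C=7, E=6, H=5, I=1, K=4, Q=9, U=8, Y=2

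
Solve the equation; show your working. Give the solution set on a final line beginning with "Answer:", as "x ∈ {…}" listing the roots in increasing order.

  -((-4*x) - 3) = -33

Step 1. [-((-4*x) - 3) = -33] leading − — multiply by −1 ⇒ neg: (-4*x) - 3 = 33.
Step 2. [(-4*x) - 3 = 33] -3 is outermost — add 3 both sides. So sub: -4*x = 36.
Step 3. [-4*x = 36] divide by the outer -4, so div: x = -9.

Answer: x ∈ {-9}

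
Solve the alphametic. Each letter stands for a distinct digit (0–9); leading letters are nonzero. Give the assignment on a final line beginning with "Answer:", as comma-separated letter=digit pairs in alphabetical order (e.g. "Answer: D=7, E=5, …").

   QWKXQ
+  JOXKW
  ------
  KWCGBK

Step 1. [col 1: Q + W ≡ K (mod 10)] column 1 (Q + W ≡ K (mod 10), carry-in 0) doesn't pin W yet; pick W=3 and continue, so W=3.
Step 2. [col 1: Q + W ≡ K (mod 10)] column 1 (Q + W ≡ K (mod 10), carry-in 0) doesn't pin Q yet; pick Q=8 and continue ⇒ Q=8.
Step 3. [col 1: Q + W ≡ K (mod 10)] column 1: given Q=8, W=3, carry-in 0, and digits 3,8 already taken and all letters distinct, Q+W≡K (mod 10) forces K=1. So K=1.
Step 4. [col 2: X + K ≡ B (mod 10)] no forcing yet in column 2 (carry-in 1); X=5 is free and consistent — try it, so X=5.
Step 5. [col 2: X + K ≡ B (mod 10)] column 2 reads X+K+carry(1)=B with X=5, K=1; with digits 1,3,5,8 already taken and all letters distinct, the only value for B is 7. So B=7.
Step 6. [col 3: K + X ≡ G (mod 10)] column 3 reads K+X+carry(0)=G with K=1, X=5; with digits 1,3,5,7,8 already taken and all letters distinct, the only value for G is 6 ⇒ G=6.
Step 7. [col 4: W + O ≡ C (mod 10)] in column 4 we have W+O≡C with carry-in 0; given W=3 and digits 1,3,5,6,7,8 already taken and all letters distinct, that pins C to 2 ⇒ C=2.
Step 8. [col 4: W + O ≡ C (mod 10)] column 4: given W=3, C=2, carry-in 0, and digits 1,2,3,5,6,7,8 already taken and all letters distinct, W+O≡C (mod 10) forces O=9. So O=9.
Step 9. [col 5: Q + J ≡ W (mod 10)] column 5: given Q=8, W=3, carry-in 1, and digits 1,2,3,5,6,7,8,9 already taken and all letters distinct, Q+J≡W (mod 10) forces J=4 ⇒ J=4.

Answer: B=7, C=2, G=6, J=4, K=1, O=9, Q=8, W=3, X=5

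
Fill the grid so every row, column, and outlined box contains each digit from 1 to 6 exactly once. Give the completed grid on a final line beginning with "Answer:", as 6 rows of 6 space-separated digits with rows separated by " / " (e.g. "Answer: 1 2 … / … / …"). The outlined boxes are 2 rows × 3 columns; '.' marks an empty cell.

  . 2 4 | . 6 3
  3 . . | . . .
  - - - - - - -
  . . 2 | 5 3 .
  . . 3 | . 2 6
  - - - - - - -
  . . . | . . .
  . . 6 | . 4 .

Step 1. [r1c4∈{1}] only 1 remains possible at r1c4 ⇒ r1c4=1.
Step 2. [r5c5∈{1,5}] col 5 places 1 nowhere but r5c5 ⇒ r5c5=1.
Step 3. [r5c3∈{5}] r5c3's peers cover all but 5, so r5c3=5.
Step 4. [r5c6∈{2}] only 2 remains possible at r5c6. So r5c6=2.
Step 5. [r4c4∈{4}] r4c4 has the single candidate 4. So r4c4=4.
Step 6. [r3c1∈{1,4,6}] r3c1 is the only open cell in col 1 admitting 6. So r3c1=6.
Step 7. [r1c1∈{5}] nothing but 5 survives at r1c1 ⇒ r1c1=5.
Step 8. [r4c1∈{1}] r4c1 has the single candidate 1. So r4c1=1.
Step 9. [r6c4∈{3}] r6c4 has the single candidate 3 ⇒ r6c4=3.
Step 10. [r5c2∈{3,4}] across row 5, 3 lands solely at r5c2, so r5c2=3.
Step 11. [r6c2∈{1}] r6c2 is down to just 1 ⇒ r6c2=1.
Step 12. [r2c5∈{5}] r2c5 is down to just 5 ⇒ r2c5=5.
Step 13. [r3c6∈{1}] r3c6 has the single candidate 1, so r3c6=1.
Step 14. [r2c2∈{6}] r2c2 is down to just 6, so r2c2=6.
Step 15. [r2c3∈{1}] r2c3's peers cover all but 1, so r2c3=1.
Step 16. [r5c4∈{6}] r5c4 has the single candidate 6, so r5c4=6.
Step 17. [r6c6∈{5}] r6c6 is down to just 5, so r6c6=5.
Step 18. [r2c4∈{2}] only 2 remains possible at r2c4 ⇒ r2c4=2.
Step 19. [r2c6∈{4}] r2c6 has the single candidate 4, so r2c6=4.
Step 20. [r3c2∈{4}] r3c2 has the single candidate 4, so r3c2=4.
Step 21. [r4c2∈{5}] r4c2 has the single candidate 5, so r4c2=5.
Step 22. [r5c1∈{4}] nothing but 4 survives at r5c1, so r5c1=4.
Step 23. [r6c1∈{2}] only 2 remains possible at r6c1, so r6c1=2.

Answer: 5 2 4 1 6 3 / 3 6 1 2 5 4 / 6 4 2 5 3 1 / 1 5 3 4 2 6 / 4 3 5 6 1 2 / 2 1 6 3 4 5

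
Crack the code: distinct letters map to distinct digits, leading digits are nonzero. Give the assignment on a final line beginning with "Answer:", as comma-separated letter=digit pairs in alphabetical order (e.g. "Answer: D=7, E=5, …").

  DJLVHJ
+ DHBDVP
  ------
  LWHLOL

Step 1. [col 1: J + P ≡ L (mod 10)] no forcing yet in column 1 (carry-in 0); J=6 is free and consistent — try it, so J=6.
Step 2. [col 1: J + P ≡ L (mod 10)] no forcing yet in column 1 (carry-in 0); P=1 is free and consistent — try it, so P=1.
Step 3. [col 1: J + P ≡ L (mod 10)] column 1: given J=6, P=1, carry-in 0, and digits 1,6 already taken and all letters distinct, J+P≡L (mod 10) forces L=7. So L=7.
Step 4. [col 2: H + V ≡ O (mod 10)] several values work for V in column 2 (H + V ≡ O (mod 10), carry-in 0); try V=4. So V=4.
Step 5. [col 2: H + V ≡ O (mod 10)] column 2 (H + V ≡ O (mod 10), carry-in 0) doesn't pin O yet; pick O=9 and continue ⇒ O=9.
Step 6. [col 2: H + V ≡ O (mod 10)] in column 2 we have H+V≡O with carry-in 0; given V=4, O=9 and digits 1,4,6,7,9 already taken and all letters distinct, that pins H to 5 ⇒ H=5.
Step 7. [col 3: V + D ≡ L (mod 10)] column 3 reads V+D+carry(0)=L with V=4, L=7; with digits 1,4,5,6,7,9 already taken and all letters distinct, the only value for D is 3 ⇒ D=3.
Step 8. [col 4: L + B ≡ H (mod 10)] column 4: given L=7, H=5, carry-in 0, and digits 1,3,4,5,6,7,9 already taken and all letters distinct, L+B≡H (mod 10) forces B=8 ⇒ B=8.
Step 9. [col 5: J + H ≡ W (mod 10)] in column 5 we have J+H≡W with carry-in 1; given J=6, H=5 and digits 1,3,4,5,6,7,8,9 already taken and all letters distinct, that pins W to 2 ⇒ W=2.

Answer: B=8, D=3, H=5, J=6, L=7, O=9, P=1, V=4, W=2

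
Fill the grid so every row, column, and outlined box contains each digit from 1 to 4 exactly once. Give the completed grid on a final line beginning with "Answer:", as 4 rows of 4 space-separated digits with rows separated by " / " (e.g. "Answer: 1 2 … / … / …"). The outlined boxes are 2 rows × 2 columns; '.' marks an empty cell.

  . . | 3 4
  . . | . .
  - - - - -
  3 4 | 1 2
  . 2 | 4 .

Step 1. [r1c2∈{1}] only 1 remains possible at r1c2, so r1c2=1.
Step 2. [r1c1∈{2}] r1c1 has the single candidate 2. So r1c1=2.
Step 3. [r2c4∈{1}] r2c4 is down to just 1, so r2c4=1.
Step 4. [r4c1∈{1}] nothing but 1 survives at r4c1 ⇒ r4c1=1.
Step 5. [r2c2∈{3}] r2c2's peers cover all but 3 ⇒ r2c2=3.
Step 6. [r4c4∈{3}] r4c4 is down to just 3. So r4c4=3.
Step 7. [r2c3∈{2}] r2c3 is down to just 2. So r2c3=2.
Step 8. [r2c1∈{4}] nothing but 4 survives at r2c1, so r2c1=4.

Answer: 2 1 3 4 / 4 3 2 1 / 3 4 1 2 / 1 2 4 3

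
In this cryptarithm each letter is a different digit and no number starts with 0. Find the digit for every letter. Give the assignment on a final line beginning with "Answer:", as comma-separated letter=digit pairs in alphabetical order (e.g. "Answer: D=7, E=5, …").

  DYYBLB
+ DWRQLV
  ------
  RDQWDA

Step 1. [col 1: B + V ≡ A (mod 10)] B=9 is one option consistent with column 1 (B + V ≡ A (mod 10), carry-in 0) — take it, so B=9.
Step 2. [col 1: B + V ≡ A (mod 10)] A=5 is one option consistent with column 1 (B + V ≡ A (mod 10), carry-in 0) — take it. So A=5.
Step 3. [col 1: B + V ≡ A (mod 10)] from column 1 (B=9, A=5, carry-in 0, digits 5,9 already taken and all letters distinct): V must equal 6. So V=6.
Step 4. [col 2: L + L ≡ D (mod 10)] column 2 (L + L ≡ D (mod 10), carry-in 1) doesn't pin D yet; pick D=1 and continue. So D=1.
Step 5. [col 2: L + L ≡ D (mod 10)] from column 2 (D=1, carry-in 1, digits 1,5,6,9 already taken and all letters distinct): L must equal 0 ⇒ L=0.
Step 6. [col 3: B + Q ≡ W (mod 10)] column 3 (B + Q ≡ W (mod 10), carry-in 0) doesn't pin W yet; pick W=7 and continue ⇒ W=7.
Step 7. [col 3: B + Q ≡ W (mod 10)] from column 3 (B=9, W=7, carry-in 0, digits 0,1,5,6,7,9 already taken and all letters distinct): Q must equal 8 ⇒ Q=8.
Step 8. [col 4: Y + R ≡ Q (mod 10)] no forcing yet in column 4 (carry-in 1); Y=4 is free and consistent — try it ⇒ Y=4.
Step 9. [col 4: Y + R ≡ Q (mod 10)] from column 4 (Y=4, Q=8, carry-in 1, digits 0,1,4,5,6,7,8,9 already taken and all letters distinct): R must equal 3 ⇒ R=3.

Answer: A=5, B=9, D=1, L=0, Q=8, R=3, V=6, W=7, Y=4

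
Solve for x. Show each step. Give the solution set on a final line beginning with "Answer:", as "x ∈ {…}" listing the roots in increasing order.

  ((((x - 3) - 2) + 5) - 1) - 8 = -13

Step 1. [((((x - 3) - 2) + 5) - 1) - 8 = -13] peel the -8: add 8 from each side ⇒ sub: (((x - 3) - 2) + 5) - 1 = -5.
Step 2. [(((x - 3) - 2) + 5) - 1 = -5] 1 comes off first (add 1) ⇒ sub: ((x - 3) - 2) + 5 = -4.
Step 3. [((x - 3) - 2) + 5 = -4] the outer +5 inverts by subtracting 5 ⇒ sub: (x - 3) - 2 = -9.
Step 4. [(x - 3) - 2 = -9] 2 comes off first (add 2) ⇒ sub: x - 3 = -7.
Step 5. [x - 3 = -7] add 3: x sits inside (… - 3) ⇒ sub: x = -4.

Answer: x ∈ {-4}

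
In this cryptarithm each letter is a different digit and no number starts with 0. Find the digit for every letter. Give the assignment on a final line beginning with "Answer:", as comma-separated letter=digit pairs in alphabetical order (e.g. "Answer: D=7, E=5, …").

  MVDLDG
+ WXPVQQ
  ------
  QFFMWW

Step 1. [col 1: G + Q ≡ W (mod 10)] column 1 (G + Q ≡ W (mod 10), carry-in 0) doesn't pin W yet; pick W=3 and continue. So W=3.
Step 2. [col 1: G + Q ≡ W (mod 10)] Q=5 is one option consistent with column 1 (G + Q ≡ W (mod 10), carry-in 0) — take it. So Q=5.
Step 3. [col 1: G + Q ≡ W (mod 10)] from column 1 (Q=5, W=3, carry-in 0, digits 3,5 already taken and all letters distinct): G must equal 8, so G=8.
Step 4. [col 2: D + Q ≡ W (mod 10)] from column 2 (Q=5, W=3, carry-in 1, digits 3,5,8 already taken and all letters distinct): D must equal 7 ⇒ D=7.
Step 5. [col 3: L + V ≡ M (mod 10)] several values work for M in column 3 (L + V ≡ M (mod 10), carry-in 1); try M=2 ⇒ M=2.
Step 6. [col 3: L + V ≡ M (mod 10)] several values work for L in column 3 (L + V ≡ M (mod 10), carry-in 1); try L=0. So L=0.
Step 7. [col 3: L + V ≡ M (mod 10)] from column 3 (L=0, M=2, carry-in 1, digits 0,2,3,5,7,8 already taken and all letters distinct): V must equal 1 ⇒ V=1.
Step 8. [col 4: D + P ≡ F (mod 10)] from column 4 (D=7, carry-in 0, digits 0,1,2,3,5,7,8 already taken and all letters distinct): P must equal 9, so P=9.
Step 9. [col 4: D + P ≡ F (mod 10)] from column 4 (D=7, P=9, carry-in 0, digits 0,1,2,3,5,7,8,9 already taken and all letters distinct): F must equal 6, so F=6.
Step 10. [col 5: V + X ≡ F (mod 10)] column 5 reads V+X+carry(1)=F with V=1, F=6; with digits 0,1,2,3,5,6,7,8,9 already taken and all letters distinct, the only value for X is 4 ⇒ X=4.

Answer: D=7, F=6, G=8, L=0, M=2, P=9, Q=5, V=1, W=3, X=4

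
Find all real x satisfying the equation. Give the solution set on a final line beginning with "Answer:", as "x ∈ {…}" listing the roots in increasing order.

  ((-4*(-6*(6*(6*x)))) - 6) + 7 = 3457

Step 1. [((-4*(-6*(6*(6*x)))) - 6) + 7 = 3457] 7 comes off first (subtract 7). So sub: (-4*(-6*(6*(6*x)))) - 6 = 3450.
Step 2. [(-4*(-6*(6*(6*x)))) - 6 = 3450] -6 is outermost — add 6 both sides. So sub: -4*(-6*(6*(6*x))) = 3456.
Step 3. [-4*(-6*(6*(6*x))) = 3456] LHS = -4·(…); ÷-4 both sides. So div: -6*(6*(6*x)) = -864.
Step 4. [-6*(6*(6*x)) = -864] divide by the outer -6. So div: 6*(6*x) = 144.
Step 5. [6*(6*x) = 144] leading coefficient 6: divide by 6 ⇒ div: 6*x = 24.
Step 6. [6*x = 24] 6 out front; divide by 6, so div: x = 4.

Answer: x ∈ {4}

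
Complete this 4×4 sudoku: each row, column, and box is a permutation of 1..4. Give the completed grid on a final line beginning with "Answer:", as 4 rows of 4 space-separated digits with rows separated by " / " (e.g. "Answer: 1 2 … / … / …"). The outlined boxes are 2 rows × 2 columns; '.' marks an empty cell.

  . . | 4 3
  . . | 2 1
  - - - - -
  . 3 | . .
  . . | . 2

Step 1. [r3c1∈{1,2,4}] r3c1 is the only open cell in row 3 admitting 2. So r3c1=2.
Step 2. [r2c2∈{4}] r2c2 is down to just 4 ⇒ r2c2=4.
Step 3. [r4c2∈{1}] r4c2 has the single candidate 1, so r4c2=1.
Step 4. [r1c1∈{1}] nothing but 1 survives at r1c1. So r1c1=1.
Step 5. [r3c3∈{1}] r3c3's peers cover all but 1. So r3c3=1.
Step 6. [r2c1∈{3}] nothing but 3 survives at r2c1, so r2c1=3.
Step 7. [r3c4∈{4}] nothing but 4 survives at r3c4. So r3c4=4.
Step 8. [r4c3∈{3}] r4c3 is down to just 3 ⇒ r4c3=3.
Step 9. [r4c1∈{4}] r4c1's peers cover all but 4, so r4c1=4.
Step 10. [r1c2∈{2}] r1c2 is down to just 2 ⇒ r1c2=2.

Answer: 1 2 4 3 / 3 4 2 1 / 2 3 1 4 / 4 1 3 2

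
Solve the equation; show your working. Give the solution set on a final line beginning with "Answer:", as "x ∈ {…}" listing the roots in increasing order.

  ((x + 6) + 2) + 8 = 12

Step 1. [((x + 6) + 2) + 8 = 12] peel the +8: subtract 8 from each side, so sub: (x + 6) + 2 = 4.
Step 2. [(x + 6) + 2 = 4] subtract 2: x sits inside (… + 2), so sub: x + 6 = 2.
Step 3. [x + 6 = 2] +6 is outermost — subtract 6 both sides. So sub: x = -4.

Answer: x ∈ {-4}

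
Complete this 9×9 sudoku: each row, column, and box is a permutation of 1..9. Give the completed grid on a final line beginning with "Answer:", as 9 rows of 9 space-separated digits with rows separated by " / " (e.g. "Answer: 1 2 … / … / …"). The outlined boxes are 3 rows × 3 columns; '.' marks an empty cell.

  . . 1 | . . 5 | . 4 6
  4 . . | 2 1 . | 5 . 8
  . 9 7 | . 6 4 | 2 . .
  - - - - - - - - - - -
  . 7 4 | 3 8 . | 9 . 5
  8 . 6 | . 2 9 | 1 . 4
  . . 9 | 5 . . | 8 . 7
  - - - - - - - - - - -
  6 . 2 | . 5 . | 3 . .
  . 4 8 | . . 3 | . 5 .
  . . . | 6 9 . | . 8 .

Step 1. [r7c2∈{1}] only 1 remains possible at r7c2. So r7c2=1.
Step 2. [r8c5∈{7}] r8c5 has the single candidate 7, so r8c5=7.
Step 3. [r2c3∈{3}] r2c3 has the single candidate 3, so r2c3=3.
Step 4. [r5c8∈{3}] only 3 remains possible at r5c8, so r5c8=3.
Step 5. [r1c1∈{2}] r1c1's peers cover all but 2. So r1c1=2.
Step 6. [r9c1∈{3,5,7}] col 1 places 7 nowhere but r9c1 ⇒ r9c1=7.
Step 7. [r8c9∈{1,2,9}] 2 has one home in row 8: r8c9 ⇒ r8c9=2.
Step 8. [r2c8∈{7,9}] r2c8 is the only open cell in row 2 admitting 9 ⇒ r2c8=9.
Step 9. [r4c8∈{2,6}] across row 4, 2 lands solely at r4c8. So r4c8=2.
Step 10. [r4c6∈{1,6}] r4c6 is the only open cell in row 4 admitting 6, so r4c6=6.
Step 11. [r1c4∈{7,8,9}] across row 1, 9 lands solely at r1c4, so r1c4=9.
Step 12. [r9c2∈{3,5}] across row 9, 3 lands solely at r9c2 ⇒ r9c2=3.
Step 13. [r6c6∈{1}] r6c6 is down to just 1 ⇒ r6c6=1.
Step 14. [r3c4∈{8}] r3c4 has the single candidate 8 ⇒ r3c4=8.
Step 15. [r3c8∈{1}] r3c8 has the single candidate 1. So r3c8=1.
Step 16. [r6c8∈{6}] nothing but 6 survives at r6c8. So r6c8=6.
Step 17. [r2c2∈{6}] r2c2's peers cover all but 6 ⇒ r2c2=6.
Step 18. [r7c4∈{4}] r7c4's peers cover all but 4, so r7c4=4.
Step 19. [r1c5∈{3}] r1c5 has the single candidate 3 ⇒ r1c5=3.
Step 20. [r6c5∈{4}] only 4 remains possible at r6c5 ⇒ r6c5=4.
Step 21. [r4c1∈{1}] r4c1 has the single candidate 1, so r4c1=1.
Step 22. [r6c2∈{2}] r6c2 is down to just 2. So r6c2=2.
Step 23. [r1c7∈{7}] r1c7 is down to just 7, so r1c7=7.
Step 24. [r5c2∈{5}] only 5 remains possible at r5c2 ⇒ r5c2=5.
Step 25. [r7c6∈{8}] r7c6 is down to just 8. So r7c6=8.
Step 26. [r5c4∈{7}] r5c4's peers cover all but 7. So r5c4=7.
Step 27. [r7c8∈{7}] nothing but 7 survives at r7c8, so r7c8=7.
Step 28. [r2c6∈{7}] r2c6's peers cover all but 7 ⇒ r2c6=7.
Step 29. [r3c9∈{3}] r3c9's peers cover all but 3, so r3c9=3.
Step 30. [r8c4∈{1}] r8c4 is down to just 1, so r8c4=1.
Step 31. [r9c7∈{4}] r9c7 is down to just 4, so r9c7=4.
Step 32. [r9c6∈{2}] only 2 remains possible at r9c6. So r9c6=2.
Step 33. [r3c1∈{5}] r3c1's peers cover all but 5. So r3c1=5.
Step 34. [r6c1∈{3}] nothing but 3 survives at r6c1 ⇒ r6c1=3.
Step 35. [r8c7∈{6}] only 6 remains possible at r8c7, so r8c7=6.
Step 36. [r7c9∈{9}] r7c9's peers cover all but 9 ⇒ r7c9=9.
Step 37. [r9c9∈{1}] r9c9 is down to just 1, so r9c9=1.
Step 38. [r9c3∈{5}] r9c3's peers cover all but 5. So r9c3=5.
Step 39. [r8c1∈{9}] nothing but 9 survives at r8c1 ⇒ r8c1=9.
Step 40. [r1c2∈{8}] r1c2's peers cover all but 8 ⇒ r1c2=8.

Answer: 2 8 1 9 3 5 7 4 6 / 4 6 3 2 1 7 5 9 8 / 5 9 7 8 6 4 2 1 3 / 1 7 4 3 8 6 9 2 5 / 8 5 6 7 2 9 1 3 4 / 3 2 9 5 4 1 8 6 7 / 6 1 2 4 5 8 3 7 9 / 9 4 8 1 7 3 6 5 2 / 7 3 5 6 9 2 4 8 1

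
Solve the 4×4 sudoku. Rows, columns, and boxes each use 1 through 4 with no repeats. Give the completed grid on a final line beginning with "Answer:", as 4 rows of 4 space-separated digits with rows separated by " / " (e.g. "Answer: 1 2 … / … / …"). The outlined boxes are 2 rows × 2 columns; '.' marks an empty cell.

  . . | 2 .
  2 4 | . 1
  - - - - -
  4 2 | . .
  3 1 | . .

Step 1. [r1c4∈{3,4}] across row 1, 4 lands solely at r1c4 ⇒ r1c4=4.
Step 2. [r3c3∈{1,3}] across row 3, 1 lands solely at r3c3 ⇒ r3c3=1.
Step 3. [r4c3∈{4}] only 4 remains possible at r4c3 ⇒ r4c3=4.
Step 4. [r3c4∈{3}] only 3 remains possible at r3c4 ⇒ r3c4=3.
Step 5. [r2c3∈{3}] r2c3 is down to just 3, so r2c3=3.
Step 6. [r4c4∈{2}] only 2 remains possible at r4c4, so r4c4=2.
Step 7. [r1c2∈{3}] r1c2 has the single candidate 3 ⇒ r1c2=3.
Step 8. [r1c1∈{1}] nothing but 1 survives at r1c1 ⇒ r1c1=1.

Answer: 1 3 2 4 / 2 4 3 1 / 4 2 1 3 / 3 1 4 2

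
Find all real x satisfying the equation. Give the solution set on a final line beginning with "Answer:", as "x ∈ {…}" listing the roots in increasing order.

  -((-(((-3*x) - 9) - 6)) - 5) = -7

Step 1. [-((-(((-3*x) - 9) - 6)) - 5) = -7] flip signs both sides, so neg: (-(((-3*x) - 9) - 6)) - 5 = 7.
Step 2. [(-(((-3*x) - 9) - 6)) - 5 = 7] -5 is outermost — add 5 both sides ⇒ sub: -(((-3*x) - 9) - 6) = 12.
Step 3. [-(((-3*x) - 9) - 6) = 12] LHS negated; negate both sides ⇒ neg: ((-3*x) - 9) - 6 = -12.
Step 4. [((-3*x) - 9) - 6 = -12] peel the -6: add 6 from each side, so sub: (-3*x) - 9 = -6.
Step 5. [(-3*x) - 9 = -6] -3 divides every term; factor it out. So factor: x + 3 = 2.
Step 6. [x + 3 = 2] 3 comes off first (subtract 3), so sub: x = -1.

Answer: x ∈ {-1}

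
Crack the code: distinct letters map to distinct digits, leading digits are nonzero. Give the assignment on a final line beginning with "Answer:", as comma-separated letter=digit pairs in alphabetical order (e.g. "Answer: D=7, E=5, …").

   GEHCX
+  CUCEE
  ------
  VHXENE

Step 1. [col 1: X + E ≡ E (mod 10)] column 1: given nothing yet, carry-in 0, and all letters distinct, none taken yet, X+E≡E (mod 10) forces X=0 ⇒ X=0.
Step 2. [col 1: X + E ≡ E (mod 10)] no forcing yet in column 1 (carry-in 0); E=5 is free and consistent — try it ⇒ E=5.
Step 3. [V] adding two 5-digit numbers gives at most 5+1 digits, and here it does — V is that final carry and must be 1, so V=1.
Step 4. [col 2: C + E ≡ N (mod 10)] several values work for N in column 2 (C + E ≡ N (mod 10), carry-in 0); try N=3. So N=3.
Step 5. [col 2: C + E ≡ N (mod 10)] from column 2 (E=5, N=3, carry-in 0, digits 0,1,3,5 already taken and all letters distinct): C must equal 8, so C=8.
Step 6. [col 3: H + C ≡ E (mod 10)] column 3: given C=8, E=5, carry-in 1, and digits 0,1,3,5,8 already taken and all letters distinct, H+C≡E (mod 10) forces H=6. So H=6.
Step 7. [col 4: E + U ≡ X (mod 10)] from column 4 (E=5, X=0, carry-in 1, digits 0,1,3,5,6,8 already taken and all letters distinct): U must equal 4. So U=4.
Step 8. [col 5: G + C ≡ H (mod 10)] column 5: given C=8, H=6, carry-in 1, and digits 0,1,3,4,5,6,8 already taken and all letters distinct, G+C≡H (mod 10) forces G=7 ⇒ G=7.

Answer: C=8, E=5, G=7, H=6, N=3, U=4, V=1, X=0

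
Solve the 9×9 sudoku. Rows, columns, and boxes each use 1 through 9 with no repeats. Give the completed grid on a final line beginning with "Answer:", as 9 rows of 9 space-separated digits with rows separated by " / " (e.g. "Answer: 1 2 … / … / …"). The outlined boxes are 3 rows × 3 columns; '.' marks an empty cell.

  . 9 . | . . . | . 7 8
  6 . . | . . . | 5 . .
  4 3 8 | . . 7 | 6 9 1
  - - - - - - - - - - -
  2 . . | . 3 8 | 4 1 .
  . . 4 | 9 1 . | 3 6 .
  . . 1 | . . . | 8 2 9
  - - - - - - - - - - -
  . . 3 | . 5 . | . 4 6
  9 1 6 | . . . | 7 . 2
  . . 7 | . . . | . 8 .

Step 1. [r3c5∈{2}] r3c5 is down to just 2, so r3c5=2.
Step 2. [r6c5∈{4,6,7}] in col 5, 7 fits only at r6c5. So r6c5=7.
Step 3. [r9c2∈{2,4,5}] in col 2, 4 fits only at r9c2 ⇒ r9c2=4.
Step 4. [r5c1∈{5,7,8}] 7 has one home in col 1: r5c1, so r5c1=7.
Step 5. [r2c8∈{3}] r2c8's peers cover all but 3 ⇒ r2c8=3.
Step 6. [r5c9∈{5}] only 5 remains possible at r5c9. So r5c9=5.
Step 7. [r3c4∈{5}] r3c4 has the single candidate 5, so r3c4=5.
Step 8. [r4c4∈{6}] r4c4 is down to just 6, so r4c4=6.
Step 9. [r6c4∈{4}] r6c4 has the single candidate 4 ⇒ r6c4=4.
Step 10. [r7c2∈{2,8}] box 7 places 2 nowhere but r7c2. So r7c2=2.
Step 11. [r9c4∈{1,2,3}] across col 4, 2 lands solely at r9c4, so r9c4=2.
Step 12. [r4c2∈{5}] r4c2 is down to just 5, so r4c2=5.
Step 13. [r1c1∈{1,5}] col 1 places 1 nowhere but r1c1. So r1c1=1.
Step 14. [r7c4∈{1,7,8}] 7 has one home in row 7: r7c4, so r7c4=7.
Step 15. [r2c9∈{4}] r2c9 is down to just 4, so r2c9=4.
Step 16. [r1c4∈{3}] r1c4 has the single candidate 3, so r1c4=3.
Step 17. [r2c4∈{1,8}] col 4 places 1 nowhere but r2c4. So r2c4=1.
Step 18. [r2c6∈{9}] only 9 remains possible at r2c6. So r2c6=9.
Step 19. [r8c6∈{3,4}] in row 8, 3 fits only at r8c6 ⇒ r8c6=3.
Step 20. [r1c6∈{4,6}] r1c6 is the only open cell in col 6 admitting 4. So r1c6=4.
Step 21. [r7c6∈{1}] r7c6 has the single candidate 1, so r7c6=1.
Step 22. [r9c5∈{6,9}] col 5 places 9 nowhere but r9c5, so r9c5=9.
Step 23. [r1c7∈{2}] r1c7 has the single candidate 2 ⇒ r1c7=2.
Step 24. [r8c5∈{4,8}] row 8 places 4 nowhere but r8c5 ⇒ r8c5=4.
Step 25. [r4c3∈{9}] r4c3's peers cover all but 9 ⇒ r4c3=9.
Step 26. [r1c5∈{6}] r1c5's peers cover all but 6 ⇒ r1c5=6.
Step 27. [r8c4∈{8}] r8c4's peers cover all but 8. So r8c4=8.
Step 28. [r6c1∈{3}] r6c1 has the single candidate 3. So r6c1=3.
Step 29. [r9c7∈{1}] r9c7 is down to just 1. So r9c7=1.
Step 30. [r1c3∈{5}] r1c3 has the single candidate 5. So r1c3=5.
Step 31. [r7c7∈{9}] only 9 remains possible at r7c7. So r7c7=9.
Step 32. [r2c5∈{8}] r2c5 is down to just 8, so r2c5=8.
Step 33. [r7c1∈{8}] r7c1 has the single candidate 8, so r7c1=8.
Step 34. [r6c2∈{6}] r6c2's peers cover all but 6 ⇒ r6c2=6.
Step 35. [r4c9∈{7}] r4c9's peers cover all but 7 ⇒ r4c9=7.
Step 36. [r5c6∈{2}] r5c6 is down to just 2, so r5c6=2.
Step 37. [r2c3∈{2}] r2c3 is down to just 2 ⇒ r2c3=2.
Step 38. [r9c9∈{3}] nothing but 3 survives at r9c9 ⇒ r9c9=3.
Step 39. [r6c6∈{5}] only 5 remains possible at r6c6. So r6c6=5.
Step 40. [r8c8∈{5}] nothing but 5 survives at r8c8, so r8c8=5.
Step 41. [r5c2∈{8}] r5c2's peers cover all but 8, so r5c2=8.
Step 42. [r9c6∈{6}] r9c6's peers cover all but 6. So r9c6=6.
Step 43. [r2c2∈{7}] r2c2 has the single candidate 7. So r2c2=7.
Step 44. [r9c1∈{5}] nothing but 5 survives at r9c1. So r9c1=5.

Answer: 1 9 5 3 6 4 2 7 8 / 6 7 2 1 8 9 5 3 4 / 4 3 8 5 2 7 6 9 1 / 2 5 9 6 3 8 4 1 7 / 7 8 4 9 1 2 3 6 5 / 3 6 1 4 7 5 8 2 9 / 8 2 3 7 5 1 9 4 6 / 9 1 6 8 4 3 7 5 2 / 5 4 7 2 9 6 1 8 3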